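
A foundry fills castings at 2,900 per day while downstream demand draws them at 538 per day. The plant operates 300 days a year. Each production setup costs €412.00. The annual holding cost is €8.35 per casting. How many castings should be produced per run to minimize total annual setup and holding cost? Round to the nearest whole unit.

Q* ≈ 4,422 castings

Annual demand D = 538 × 300 = 161,400.
Production build-up factor (1 − d/p) = 1 − 538/2,900 = 0.8145.
Q* = √(2DS / (H(1 − d/p))) = √(2 × 161,400 × 412 / (8.35 × 0.8145)).
= √(132,993,600 / 6.8009) ≈ 4422.127.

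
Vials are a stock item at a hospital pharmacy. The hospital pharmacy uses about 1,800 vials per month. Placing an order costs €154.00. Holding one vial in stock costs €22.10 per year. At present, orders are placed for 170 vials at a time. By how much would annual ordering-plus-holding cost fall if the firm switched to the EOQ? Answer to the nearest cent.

Extra cost ≈ €9,320.09 per year

Annual demand D = 1,800 × 12 = 21,600.
EOQ = √(2DS/H) = √(2 × 21,600 × 154 / 22.1) ≈ 548.66.
Cost at Q* = (D/Q*)S + (Q*/2)H = √(2DSH) ≈ €12,125.46.
Cost at Q = 170: (21,600/170)×154 + (170/2)×22.1 = €19,567.06 + €1,878.50 = €21,445.56.
Excess = €21,445.56 − €12,125.46 = €9,320.09.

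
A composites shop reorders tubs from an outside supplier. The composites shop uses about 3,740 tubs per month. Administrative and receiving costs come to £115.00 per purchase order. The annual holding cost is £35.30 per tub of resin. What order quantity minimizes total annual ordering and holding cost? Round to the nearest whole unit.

Q* ≈ 541 tubs

Annual demand D = 3,740 × 12 = 44,880.
EOQ = √(2DS / H) = √(2 × 44,880 × 115 / 35.3).
= √(10,322,400 / 35.3) = √292,419.2635 ≈ 540.758.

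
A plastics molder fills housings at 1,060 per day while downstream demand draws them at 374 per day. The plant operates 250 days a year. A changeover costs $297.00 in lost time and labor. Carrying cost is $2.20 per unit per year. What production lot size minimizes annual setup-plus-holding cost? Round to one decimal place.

Annual demand D = 374 × 250 = 93,500.
Production build-up factor (1 − d/p) = 1 − 374/1,060 = 0.6472.
Q* = √(2DS / (H(1 − d/p))) = √(2 × 93,500 × 297 / (2.2 × 0.6472)).
= √(55,539,000 / 1.4238) ≈ 6245.663.

Q* ≈ 6,245.7 housings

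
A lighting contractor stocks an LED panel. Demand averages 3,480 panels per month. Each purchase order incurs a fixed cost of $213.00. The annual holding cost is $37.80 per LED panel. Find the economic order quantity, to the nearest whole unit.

Annual demand D = 3,480 × 12 = 41,760.
EOQ = √(2DS / H) = √(2 × 41,760 × 213 / 37.8).
= √(17,789,760 / 37.8) = √470,628.5714 ≈ 686.024.

Q* ≈ 686 panels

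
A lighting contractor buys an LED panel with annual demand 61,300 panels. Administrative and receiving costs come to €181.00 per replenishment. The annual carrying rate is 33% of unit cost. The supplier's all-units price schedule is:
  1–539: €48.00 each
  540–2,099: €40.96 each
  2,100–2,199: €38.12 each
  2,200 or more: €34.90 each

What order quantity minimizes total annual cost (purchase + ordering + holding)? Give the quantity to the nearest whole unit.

Q* ≈ 2,200 panels

Holding cost per unit per year at price C is H = 0.33·C.
Candidates are each tier's EOQ (if it falls in that tier) and each price-break quantity.
Tier 1 (€48.00): EOQ = 1183.6 exceeds tier's upper bound 539, so this tier is dominated.
EOQ at €40.96 = 1281.3 (feasible in tier 2): TC = 61,300×€40.96 + (61,300/1281.3)×181 + (1281.3/2)×0.33×€40.96 = €2,528,166.95.
EOQ at €38.12 = 1328.2 < 2100, so use break Q=2100: TC = 61,300×€38.12 + (61,300/2100.0)×181 + (2100.0/2)×0.33×€38.12 = €2,355,248.06.
EOQ at €34.90 = 1388.1 < 2200, so use break Q=2200: TC = 61,300×€34.90 + (61,300/2200.0)×181 + (2200.0/2)×0.33×€34.90 = €2,157,082.02.
Lowest total cost is €2,157,082.02 at Q = 2200.0.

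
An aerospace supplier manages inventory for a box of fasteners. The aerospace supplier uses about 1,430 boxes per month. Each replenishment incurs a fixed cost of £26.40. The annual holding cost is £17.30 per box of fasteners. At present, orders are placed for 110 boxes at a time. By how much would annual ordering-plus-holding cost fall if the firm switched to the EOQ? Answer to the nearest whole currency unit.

Extra cost ≈ £1,111 per year

Annual demand D = 1,430 × 12 = 17,160.
EOQ = √(2DS/H) = √(2 × 17,160 × 26.4 / 17.3) ≈ 228.85.
Cost at Q* = (D/Q*)S + (Q*/2)H = √(2DSH) ≈ £3,959.12.
Cost at Q = 110: (17,160/110)×26.4 + (110/2)×17.3 = £4,118.40 + £951.50 = £5,069.90.
Excess = £5,069.90 − £3,959.12 = £1,110.78.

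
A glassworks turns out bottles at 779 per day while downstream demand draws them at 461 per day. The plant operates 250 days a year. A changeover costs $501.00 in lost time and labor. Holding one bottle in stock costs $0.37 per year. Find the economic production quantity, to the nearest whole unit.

Annual demand D = 461 × 250 = 115,250.
Production build-up factor (1 − d/p) = 1 − 461/779 = 0.4082.
Q* = √(2DS / (H(1 − d/p))) = √(2 × 115,250 × 501 / (0.37 × 0.4082)).
= √(115,480,500 / 0.151) ≈ 27650.859.

Q* ≈ 27,651 bottles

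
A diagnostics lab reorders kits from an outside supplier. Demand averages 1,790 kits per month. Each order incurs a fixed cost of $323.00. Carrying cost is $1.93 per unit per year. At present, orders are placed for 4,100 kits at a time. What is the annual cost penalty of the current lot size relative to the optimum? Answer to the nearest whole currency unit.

Annual demand D = 1,790 × 12 = 21,480.
EOQ = √(2DS/H) = √(2 × 21,480 × 323 / 1.93) ≈ 2681.36.
Cost at Q* = (D/Q*)S + (Q*/2)H = √(2DSH) ≈ $5,175.02.
Cost at Q = 4,100: (21,480/4,100)×323 + (4,100/2)×1.93 = $1,692.20 + $3,956.50 = $5,648.70.
Excess = $5,648.70 − $5,175.02 = $473.68.

Extra cost ≈ $474 per year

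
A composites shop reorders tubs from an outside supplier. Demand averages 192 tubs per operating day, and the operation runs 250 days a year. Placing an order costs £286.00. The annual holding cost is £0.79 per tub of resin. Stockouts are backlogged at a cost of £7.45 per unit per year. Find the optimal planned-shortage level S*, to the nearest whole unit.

Annual demand D = 192 × 250 = 48,000.
With planned backorders, Q* = √(2DS/H) · √((H+B)/B).
√(2DS/H) = √(2 × 48,000 × 286 / 0.79) = 5895.289.
√((H+B)/B) = √((0.79+7.45)/7.45) = 1.0517.
Q* ≈ 6199.984.
S* = Q* · H/(H+B) = 6199.984 × 0.79/8.24 ≈ 594.416.

S* ≈ 594 tubs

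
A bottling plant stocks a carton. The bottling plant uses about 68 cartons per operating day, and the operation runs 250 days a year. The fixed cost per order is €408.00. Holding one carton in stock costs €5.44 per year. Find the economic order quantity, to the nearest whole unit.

Q* ≈ 1,597 cartons

Annual demand D = 68 × 250 = 17,000.
EOQ = √(2DS / H) = √(2 × 17,000 × 408 / 5.44).
= √(13,872,000 / 5.44) = √2,550,000 ≈ 1596.872.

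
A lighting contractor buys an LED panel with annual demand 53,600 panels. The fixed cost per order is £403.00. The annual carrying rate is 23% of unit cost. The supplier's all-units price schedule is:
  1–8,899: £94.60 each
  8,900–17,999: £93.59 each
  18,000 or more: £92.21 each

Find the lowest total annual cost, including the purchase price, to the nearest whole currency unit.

TC* ≈ £5,101,219

Holding cost per unit per year at price C is H = 0.23·C.
Candidates are each tier's EOQ (if it falls in that tier) and each price-break quantity.
EOQ at £94.60 = 1409.1 (feasible in tier 1): TC = 53,600×£94.60 + (53,600/1409.1)×403 + (1409.1/2)×0.23×£94.60 = £5,101,219.10.
EOQ at £93.59 = 1416.7 < 8900, so use break Q=8900: TC = 53,600×£93.59 + (53,600/8900.0)×403 + (8900.0/2)×0.23×£93.59 = £5,114,640.42.
EOQ at £92.21 = 1427.2 < 18000, so use break Q=18000: TC = 53,600×£92.21 + (53,600/18000.0)×403 + (18000.0/2)×0.23×£92.21 = £5,134,530.74.
Lowest total cost among the candidates is at Q = 1409.1.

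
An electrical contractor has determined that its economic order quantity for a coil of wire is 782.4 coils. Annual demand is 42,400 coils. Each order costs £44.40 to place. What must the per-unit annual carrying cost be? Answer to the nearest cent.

H ≈ £6.15

The basic EOQ model gives Q* = √(2DS/H); rearrange for the unknown.
From Q* = √(2DS/H): H = 2DS / Q*² = 2 × 42,400 × 44.4 / 782.4² = 6.1507.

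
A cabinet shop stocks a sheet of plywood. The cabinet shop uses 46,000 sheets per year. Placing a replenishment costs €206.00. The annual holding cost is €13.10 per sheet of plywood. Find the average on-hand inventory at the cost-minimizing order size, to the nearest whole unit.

Average inventory ≈ 601 sheets

The optimal lot size = √(2DS/H) = √(2 × 46,000 × 206 / 13.1) ≈ 1202.80.
Average inventory = Q*/2 ≈ 1202.80 / 2 = 601.398.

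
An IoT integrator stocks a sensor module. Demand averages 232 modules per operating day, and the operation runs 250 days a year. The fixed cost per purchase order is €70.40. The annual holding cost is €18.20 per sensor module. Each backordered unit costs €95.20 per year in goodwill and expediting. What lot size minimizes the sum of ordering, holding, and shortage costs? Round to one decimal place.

Q* ≈ 731.1 modules

Annual demand D = 232 × 250 = 58,000.
With planned backorders, Q* = √(2DS/H) · √((H+B)/B).
√(2DS/H) = √(2 × 58,000 × 70.4 / 18.2) = 669.853.
√((H+B)/B) = √((18.2+95.2)/95.2) = 1.0914.
Q* ≈ 731.085.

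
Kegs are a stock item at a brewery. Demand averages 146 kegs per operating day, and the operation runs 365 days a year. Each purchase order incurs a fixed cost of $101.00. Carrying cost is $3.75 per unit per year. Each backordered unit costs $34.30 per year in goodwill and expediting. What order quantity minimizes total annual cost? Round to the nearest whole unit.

Annual demand D = 146 × 365 = 53,290.
With planned backorders, Q* = √(2DS/H) · √((H+B)/B).
√(2DS/H) = √(2 × 53,290 × 101 / 3.75) = 1694.271.
√((H+B)/B) = √((3.75+34.3)/34.3) = 1.0532.
Q* ≈ 1784.486.

Q* ≈ 1,784 kegs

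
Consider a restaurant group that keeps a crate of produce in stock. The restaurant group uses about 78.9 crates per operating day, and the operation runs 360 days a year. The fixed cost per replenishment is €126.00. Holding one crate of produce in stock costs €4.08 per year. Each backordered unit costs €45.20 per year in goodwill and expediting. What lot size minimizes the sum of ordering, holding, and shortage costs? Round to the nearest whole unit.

Q* ≈ 1,383 crates

Annual demand D = 78.9 × 360 = 28,404.
With planned backorders, Q* = √(2DS/H) · √((H+B)/B).
√(2DS/H) = √(2 × 28,404 × 126 / 4.08) = 1324.524.
√((H+B)/B) = √((4.08+45.2)/45.2) = 1.0442.
Q* ≈ 1383.012.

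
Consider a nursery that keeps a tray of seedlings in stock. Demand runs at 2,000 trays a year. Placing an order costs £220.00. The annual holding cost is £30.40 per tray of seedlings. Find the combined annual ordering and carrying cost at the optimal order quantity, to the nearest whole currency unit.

Q* = √(2DS/H) = √(2 × 2,000 × 220 / 30.4) ≈ 170.14.
At the optimum the two cost components are equal, so total cost = 2·(Q*/2)H = Q*·H.
Minimum total = √(2DSH) = √(2 × 2,000 × 220 × 30.4) ≈ 5172.234.

TC* ≈ £5,172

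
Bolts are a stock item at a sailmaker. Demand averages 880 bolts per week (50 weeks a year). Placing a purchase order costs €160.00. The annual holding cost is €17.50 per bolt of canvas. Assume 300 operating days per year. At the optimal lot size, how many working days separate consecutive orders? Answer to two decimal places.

Annual demand D = 880 × 50 = 44,000.
Q* = √(2DS/H) = √(2 × 44,000 × 160 / 17.5) ≈ 896.98.
Cycle time = Q*/D × 300 = 896.98 / 44,000 × 300 ≈ 6.116 days.

T ≈ 6.12 days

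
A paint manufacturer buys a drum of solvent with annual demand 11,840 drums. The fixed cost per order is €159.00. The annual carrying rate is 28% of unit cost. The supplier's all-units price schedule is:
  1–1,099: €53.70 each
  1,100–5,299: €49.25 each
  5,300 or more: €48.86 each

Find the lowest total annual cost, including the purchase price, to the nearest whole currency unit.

TC* ≈ €592,416

Holding cost per unit per year at price C is H = 0.28·C.
Candidates are each tier's EOQ (if it falls in that tier) and each price-break quantity.
EOQ at €53.70 = 500.4 (feasible in tier 1): TC = 11,840×€53.70 + (11,840/500.4)×159 + (500.4/2)×0.28×€53.70 = €643,332.12.
EOQ at €49.25 = 522.5 < 1100, so use break Q=1100: TC = 11,840×€49.25 + (11,840/1100.0)×159 + (1100.0/2)×0.28×€49.25 = €592,415.92.
EOQ at €48.86 = 524.6 < 5300, so use break Q=5300: TC = 11,840×€48.86 + (11,840/5300.0)×159 + (5300.0/2)×0.28×€48.86 = €615,111.72.
Lowest total cost among the candidates is at Q = 1100.0.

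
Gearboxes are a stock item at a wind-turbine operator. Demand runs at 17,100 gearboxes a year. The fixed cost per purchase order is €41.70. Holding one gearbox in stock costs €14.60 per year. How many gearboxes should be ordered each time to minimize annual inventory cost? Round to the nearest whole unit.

Q* ≈ 313 gearboxes

EOQ = √(2DS / H) = √(2 × 17,100 × 41.7 / 14.6).
= √(1,426,140 / 14.6) = √97,680.8219 ≈ 312.539.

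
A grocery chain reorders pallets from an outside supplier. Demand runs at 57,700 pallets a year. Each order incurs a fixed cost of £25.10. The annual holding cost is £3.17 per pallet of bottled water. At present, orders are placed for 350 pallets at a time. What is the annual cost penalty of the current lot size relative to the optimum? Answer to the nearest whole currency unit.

EOQ = √(2DS/H) = √(2 × 57,700 × 25.1 / 3.17) ≈ 955.89.
Cost at Q* = (D/Q*)S + (Q*/2)H = √(2DSH) ≈ £3,030.19.
Cost at Q = 350: (57,700/350)×25.1 + (350/2)×3.17 = £4,137.91 + £554.75 = £4,692.66.
Excess = £4,692.66 − £3,030.19 = £1,662.48.

Extra cost ≈ £1,662 per year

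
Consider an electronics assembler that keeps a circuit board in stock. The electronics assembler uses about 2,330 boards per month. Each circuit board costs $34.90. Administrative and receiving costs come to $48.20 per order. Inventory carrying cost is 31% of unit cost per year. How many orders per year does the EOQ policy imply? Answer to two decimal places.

N ≈ 56.02 orders per year

Annual demand D = 2,330 × 12 = 27,960.
Holding cost H = 0.31 × $34.90 = $10.8190 per unit per year.
The optimal lot size = √(2DS/H) = √(2 × 27,960 × 48.2 / 10.819) ≈ 499.13.
Orders per year = D / Q* = 27,960 / 499.13 ≈ 56.017.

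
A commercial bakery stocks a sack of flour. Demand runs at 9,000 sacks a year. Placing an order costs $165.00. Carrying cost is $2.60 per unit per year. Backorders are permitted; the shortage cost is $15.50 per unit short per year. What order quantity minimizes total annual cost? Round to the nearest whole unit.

With planned backorders, Q* = √(2DS/H) · √((H+B)/B).
√(2DS/H) = √(2 × 9,000 × 165 / 2.6) = 1068.788.
√((H+B)/B) = √((2.6+15.5)/15.5) = 1.0806.
Q* ≈ 1154.955.

Q* ≈ 1,155 sacks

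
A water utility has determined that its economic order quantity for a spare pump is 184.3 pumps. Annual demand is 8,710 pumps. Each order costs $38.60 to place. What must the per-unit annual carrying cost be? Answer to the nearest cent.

H ≈ $19.80

Squaring Q* = √(2DS/H) gives Q*² = 2DS/H.
From Q* = √(2DS/H): H = 2DS / Q*² = 2 × 8,710 × 38.6 / 184.3² = 19.7963.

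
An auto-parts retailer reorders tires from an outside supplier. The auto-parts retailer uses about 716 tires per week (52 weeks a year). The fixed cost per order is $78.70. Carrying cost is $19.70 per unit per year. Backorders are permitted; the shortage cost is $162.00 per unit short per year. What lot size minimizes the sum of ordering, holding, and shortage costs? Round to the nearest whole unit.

Q* ≈ 578 tires

Annual demand D = 716 × 52 = 37,232.
With planned backorders, Q* = √(2DS/H) · √((H+B)/B).
√(2DS/H) = √(2 × 37,232 × 78.7 / 19.7) = 545.415.
√((H+B)/B) = √((19.7+162)/162) = 1.0591.
Q* ≈ 577.627.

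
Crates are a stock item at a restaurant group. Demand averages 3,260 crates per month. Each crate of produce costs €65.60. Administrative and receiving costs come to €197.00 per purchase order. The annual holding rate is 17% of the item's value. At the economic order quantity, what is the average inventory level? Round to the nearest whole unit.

Average inventory ≈ 588 crates

Annual demand D = 3,260 × 12 = 39,120.
Holding cost H = 0.17 × €65.60 = €11.1520 per unit per year.
The optimal lot size = √(2DS/H) = √(2 × 39,120 × 197 / 11.152) ≈ 1175.63.
Average inventory = Q*/2 ≈ 1175.63 / 2 = 587.816.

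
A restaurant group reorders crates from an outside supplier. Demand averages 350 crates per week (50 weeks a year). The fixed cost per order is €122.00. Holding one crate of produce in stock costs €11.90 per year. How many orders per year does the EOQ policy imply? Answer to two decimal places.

N ≈ 29.21 orders per year

Annual demand D = 350 × 50 = 17,500.
Q* = √(2DS/H) = √(2 × 17,500 × 122 / 11.9) ≈ 599.02.
Orders per year = D / Q* = 17,500 / 599.02 ≈ 29.214.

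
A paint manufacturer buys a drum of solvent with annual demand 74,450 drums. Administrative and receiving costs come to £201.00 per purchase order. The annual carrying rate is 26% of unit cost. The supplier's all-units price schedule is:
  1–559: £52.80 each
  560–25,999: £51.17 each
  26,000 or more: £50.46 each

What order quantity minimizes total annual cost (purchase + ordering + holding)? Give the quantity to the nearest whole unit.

Holding cost per unit per year at price C is H = 0.26·C.
For each price level, check whether its EOQ is feasible; otherwise the best quantity at that price is the breakpoint.
Tier 1 (£52.80): EOQ = 1476.5 exceeds tier's upper bound 559, so this tier is dominated.
EOQ at £51.17 = 1499.9 (feasible in tier 2): TC = 74,450×£51.17 + (74,450/1499.9)×201 + (1499.9/2)×0.26×£51.17 = £3,829,560.95.
EOQ at £50.46 = 1510.4 < 26000, so use break Q=26000: TC = 74,450×£50.46 + (74,450/26000.0)×201 + (26000.0/2)×0.26×£50.46 = £3,927,877.36.
Lowest total cost is £3,829,560.95 at Q = 1499.9.

Q* ≈ 1,500 drums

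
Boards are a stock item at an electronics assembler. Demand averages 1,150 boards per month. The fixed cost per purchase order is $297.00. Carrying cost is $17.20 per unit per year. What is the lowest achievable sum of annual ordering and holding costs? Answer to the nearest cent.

TC* ≈ $11,874.00

Annual demand D = 1,150 × 12 = 13,800.
Q* = √(2DS/H) = √(2 × 13,800 × 297 / 17.2) ≈ 690.35.
At the optimum the two cost components are equal, so total cost = 2·(Q*/2)H = Q*·H.
Minimum total = √(2DSH) = √(2 × 13,800 × 297 × 17.2) ≈ 11873.998.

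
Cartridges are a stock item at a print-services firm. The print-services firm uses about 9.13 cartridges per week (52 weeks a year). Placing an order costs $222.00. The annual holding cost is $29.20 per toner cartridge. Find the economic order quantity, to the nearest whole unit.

Annual demand D = 9.13 × 52 = 474.76.
EOQ = √(2DS / H) = √(2 × 474.76 × 222 / 29.2).
= √(210,793.44 / 29.2) = √7,218.9534 ≈ 84.964.

Q* ≈ 85 cartridges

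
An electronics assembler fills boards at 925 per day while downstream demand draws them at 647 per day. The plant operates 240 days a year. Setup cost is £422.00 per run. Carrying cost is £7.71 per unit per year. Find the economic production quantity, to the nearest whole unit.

Q* ≈ 7,521 boards

Annual demand D = 647 × 240 = 155,280.
Production build-up factor (1 − d/p) = 1 − 647/925 = 0.3005.
Q* = √(2DS / (H(1 − d/p))) = √(2 × 155,280 × 422 / (7.71 × 0.3005)).
= √(131,056,320 / 2.3172) ≈ 7520.561.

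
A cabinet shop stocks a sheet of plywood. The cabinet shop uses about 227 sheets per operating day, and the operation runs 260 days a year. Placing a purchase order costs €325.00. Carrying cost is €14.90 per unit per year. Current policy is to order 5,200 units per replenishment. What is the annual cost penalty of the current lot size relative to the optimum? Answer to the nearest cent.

Extra cost ≈ €18,520.41 per year

Annual demand D = 227 × 260 = 59,020.
EOQ = √(2DS/H) = √(2 × 59,020 × 325 / 14.9) ≈ 1604.59.
Cost at Q* = (D/Q*)S + (Q*/2)H = √(2DSH) ≈ €23,908.34.
Cost at Q = 5,200: (59,020/5,200)×325 + (5,200/2)×14.9 = €3,688.75 + €38,740.00 = €42,428.75.
Excess = €42,428.75 − €23,908.34 = €18,520.41.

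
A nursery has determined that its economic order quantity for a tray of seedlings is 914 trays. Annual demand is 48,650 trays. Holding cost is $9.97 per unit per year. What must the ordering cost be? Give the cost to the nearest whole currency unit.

Squaring Q* = √(2DS/H) gives Q*² = 2DS/H.
From Q* = √(2DS/H): S = Q*²H / (2D) = 914² × 9.97 / (2 × 48,650) = 85.6002.

S ≈ $86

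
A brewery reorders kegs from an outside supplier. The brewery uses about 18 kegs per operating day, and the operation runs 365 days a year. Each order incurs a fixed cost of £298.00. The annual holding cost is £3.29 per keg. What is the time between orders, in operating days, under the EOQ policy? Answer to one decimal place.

Annual demand D = 18 × 365 = 6,570.
Q* = √(2DS/H) = √(2 × 6,570 × 298 / 3.29) ≈ 1090.96.
Cycle time = Q*/D × 365 = 1090.96 / 6,570 × 365 ≈ 60.609 days.

T ≈ 60.6 days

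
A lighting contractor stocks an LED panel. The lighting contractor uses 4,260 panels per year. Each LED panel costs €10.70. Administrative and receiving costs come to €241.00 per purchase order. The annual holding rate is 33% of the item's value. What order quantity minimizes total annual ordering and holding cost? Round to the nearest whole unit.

Holding cost H = 0.33 × €10.70 = €3.5310 per unit per year.
EOQ = √(2DS / H) = √(2 × 4,260 × 241 / 3.531).
= √(2,053,320 / 3.531) = √581,512.3195 ≈ 762.570.

Q* ≈ 763 panels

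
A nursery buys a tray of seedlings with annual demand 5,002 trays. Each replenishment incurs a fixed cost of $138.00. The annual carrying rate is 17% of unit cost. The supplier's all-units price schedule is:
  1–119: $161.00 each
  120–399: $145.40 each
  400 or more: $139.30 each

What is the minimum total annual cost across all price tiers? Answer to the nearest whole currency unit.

Holding cost per unit per year at price C is H = 0.17·C.
For each price level, check whether its EOQ is feasible; otherwise the best quantity at that price is the breakpoint.
Tier 1 ($161.00): EOQ = 224.6 exceeds tier's upper bound 119, so this tier is dominated.
EOQ at $145.40 = 236.3 (feasible in tier 2): TC = 5,002×$145.40 + (5,002/236.3)×138 + (236.3/2)×0.17×$145.40 = $733,132.42.
EOQ at $139.30 = 241.4 < 400, so use break Q=400: TC = 5,002×$139.30 + (5,002/400.0)×138 + (400.0/2)×0.17×$139.30 = $703,240.49.
Lowest total cost among the candidates is at Q = 400.0.

TC* ≈ $703,240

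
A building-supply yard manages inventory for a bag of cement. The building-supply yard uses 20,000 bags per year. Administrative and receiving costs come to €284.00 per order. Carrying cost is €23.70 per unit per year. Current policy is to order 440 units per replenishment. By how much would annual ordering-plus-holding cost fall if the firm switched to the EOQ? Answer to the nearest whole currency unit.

Extra cost ≈ €1,715 per year

EOQ = √(2DS/H) = √(2 × 20,000 × 284 / 23.7) ≈ 692.33.
Cost at Q* = (D/Q*)S + (Q*/2)H = √(2DSH) ≈ €16,408.29.
Cost at Q = 440: (20,000/440)×284 + (440/2)×23.7 = €12,909.09 + €5,214.00 = €18,123.09.
Excess = €18,123.09 − €16,408.29 = €1,714.80.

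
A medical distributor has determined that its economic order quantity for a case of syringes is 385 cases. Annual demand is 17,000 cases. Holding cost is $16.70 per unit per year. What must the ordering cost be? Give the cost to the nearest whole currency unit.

Squaring Q* = √(2DS/H) gives Q*² = 2DS/H.
From Q* = √(2DS/H): S = Q*²H / (2D) = 385² × 16.7 / (2 × 17,000) = 72.8046.

S ≈ $73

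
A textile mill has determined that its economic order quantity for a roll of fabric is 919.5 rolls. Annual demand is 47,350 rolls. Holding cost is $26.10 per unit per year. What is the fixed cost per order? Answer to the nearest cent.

S ≈ $233.02

Invert the EOQ relation Q*² = 2DS/H.
From Q* = √(2DS/H): S = Q*²H / (2D) = 919.5² × 26.1 / (2 × 47,350) = 233.0204.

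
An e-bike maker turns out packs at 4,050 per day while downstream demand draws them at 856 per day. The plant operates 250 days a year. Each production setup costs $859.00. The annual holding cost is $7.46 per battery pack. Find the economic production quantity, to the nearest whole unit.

Annual demand D = 856 × 250 = 214,000.
Production build-up factor (1 − d/p) = 1 − 856/4,050 = 0.7886.
Q* = √(2DS / (H(1 − d/p))) = √(2 × 214,000 × 859 / (7.46 × 0.7886)).
= √(367,652,000 / 5.8833) ≈ 7905.132.

Q* ≈ 7,905 packs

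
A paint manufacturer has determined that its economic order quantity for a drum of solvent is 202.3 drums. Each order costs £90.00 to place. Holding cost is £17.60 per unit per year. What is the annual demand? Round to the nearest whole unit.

D ≈ 4,002 drums per year

Invert the EOQ relation Q*² = 2DS/H.
From Q* = √(2DS/H): D = Q*²H / (2S) = 202.3² × 17.6 / (2 × 90) = 4001.584.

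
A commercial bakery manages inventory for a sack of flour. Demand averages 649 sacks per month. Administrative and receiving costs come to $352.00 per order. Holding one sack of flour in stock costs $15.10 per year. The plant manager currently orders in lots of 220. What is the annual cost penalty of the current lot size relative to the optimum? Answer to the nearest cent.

Extra cost ≈ $5,022.92 per year

Annual demand D = 649 × 12 = 7,788.
EOQ = √(2DS/H) = √(2 × 7,788 × 352 / 15.1) ≈ 602.57.
Cost at Q* = (D/Q*)S + (Q*/2)H = √(2DSH) ≈ $9,098.88.
Cost at Q = 220: (7,788/220)×352 + (220/2)×15.1 = $12,460.80 + $1,661.00 = $14,121.80.
Excess = $14,121.80 − $9,098.88 = $5,022.92.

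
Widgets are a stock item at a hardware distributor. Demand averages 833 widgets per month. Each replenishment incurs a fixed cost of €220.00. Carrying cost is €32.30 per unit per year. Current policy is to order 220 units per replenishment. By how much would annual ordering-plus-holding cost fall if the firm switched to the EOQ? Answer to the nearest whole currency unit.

Extra cost ≈ €1,630 per year

Annual demand D = 833 × 12 = 9,996.
EOQ = √(2DS/H) = √(2 × 9,996 × 220 / 32.3) ≈ 369.01.
Cost at Q* = (D/Q*)S + (Q*/2)H = √(2DSH) ≈ €11,919.02.
Cost at Q = 220: (9,996/220)×220 + (220/2)×32.3 = €9,996.00 + €3,553.00 = €13,549.00.
Excess = €13,549.00 − €11,919.02 = €1,629.98.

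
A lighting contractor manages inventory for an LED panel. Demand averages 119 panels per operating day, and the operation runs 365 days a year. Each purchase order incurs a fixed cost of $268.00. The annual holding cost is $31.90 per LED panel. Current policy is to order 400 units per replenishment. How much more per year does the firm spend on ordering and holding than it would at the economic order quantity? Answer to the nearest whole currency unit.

Extra cost ≈ $8,229 per year

Annual demand D = 119 × 365 = 43,435.
EOQ = √(2DS/H) = √(2 × 43,435 × 268 / 31.9) ≈ 854.29.
Cost at Q* = (D/Q*)S + (Q*/2)H = √(2DSH) ≈ $27,251.95.
Cost at Q = 400: (43,435/400)×268 + (400/2)×31.9 = $29,101.45 + $6,380.00 = $35,481.45.
Excess = $35,481.45 − $27,251.95 = $8,229.50.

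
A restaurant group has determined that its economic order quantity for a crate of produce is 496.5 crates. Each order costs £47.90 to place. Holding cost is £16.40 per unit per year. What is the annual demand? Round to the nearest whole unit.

D ≈ 42,200 crates per year

Invert the EOQ relation Q*² = 2DS/H.
From Q* = √(2DS/H): D = Q*²H / (2S) = 496.5² × 16.4 / (2 × 47.9) = 42200.427.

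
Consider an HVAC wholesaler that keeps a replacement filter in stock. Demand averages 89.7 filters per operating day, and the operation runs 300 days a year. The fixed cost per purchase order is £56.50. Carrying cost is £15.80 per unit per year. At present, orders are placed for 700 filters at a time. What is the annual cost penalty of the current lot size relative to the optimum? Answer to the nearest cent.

Extra cost ≈ £770.56 per year

Annual demand D = 89.7 × 300 = 26,910.
EOQ = √(2DS/H) = √(2 × 26,910 × 56.5 / 15.8) ≈ 438.70.
Cost at Q* = (D/Q*)S + (Q*/2)H = √(2DSH) ≈ £6,931.46.
Cost at Q = 700: (26,910/700)×56.5 + (700/2)×15.8 = £2,172.02 + £5,530.00 = £7,702.02.
Excess = £7,702.02 − £6,931.46 = £770.56.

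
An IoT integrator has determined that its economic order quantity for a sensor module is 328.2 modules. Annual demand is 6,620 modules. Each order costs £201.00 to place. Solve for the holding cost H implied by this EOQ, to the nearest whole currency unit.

H ≈ £25

Squaring Q* = √(2DS/H) gives Q*² = 2DS/H.
From Q* = √(2DS/H): H = 2DS / Q*² = 2 × 6,620 × 201 / 328.2² = 24.7063.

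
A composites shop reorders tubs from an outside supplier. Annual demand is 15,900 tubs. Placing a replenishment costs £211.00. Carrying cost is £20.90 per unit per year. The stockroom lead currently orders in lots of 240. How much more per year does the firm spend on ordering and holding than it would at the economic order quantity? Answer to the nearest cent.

Extra cost ≈ £4,644.67 per year

EOQ = √(2DS/H) = √(2 × 15,900 × 211 / 20.9) ≈ 566.61.
Cost at Q* = (D/Q*)S + (Q*/2)H = √(2DSH) ≈ £11,842.08.
Cost at Q = 240: (15,900/240)×211 + (240/2)×20.9 = £13,978.75 + £2,508.00 = £16,486.75.
Excess = £16,486.75 − £11,842.08 = £4,644.67.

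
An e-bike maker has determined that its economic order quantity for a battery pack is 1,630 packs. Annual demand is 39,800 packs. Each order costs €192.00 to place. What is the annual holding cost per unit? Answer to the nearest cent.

Squaring Q* = √(2DS/H) gives Q*² = 2DS/H.
From Q* = √(2DS/H): H = 2DS / Q*² = 2 × 39,800 × 192 / 1,630² = 5.7523.

H ≈ €5.75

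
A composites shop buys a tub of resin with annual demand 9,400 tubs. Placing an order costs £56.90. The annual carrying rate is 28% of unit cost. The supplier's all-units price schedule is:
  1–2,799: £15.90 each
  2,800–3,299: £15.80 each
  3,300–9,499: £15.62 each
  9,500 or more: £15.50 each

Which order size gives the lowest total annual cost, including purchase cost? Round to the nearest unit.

Holding cost per unit per year at price C is H = 0.28·C.
Candidates are each tier's EOQ (if it falls in that tier) and each price-break quantity.
EOQ at £15.90 = 490.2 (feasible in tier 1): TC = 9,400×£15.90 + (9,400/490.2)×56.9 + (490.2/2)×0.28×£15.90 = £151,642.29.
EOQ at £15.80 = 491.7 < 2800, so use break Q=2800: TC = 9,400×£15.80 + (9,400/2800.0)×56.9 + (2800.0/2)×0.28×£15.80 = £154,904.62.
EOQ at £15.62 = 494.6 < 3300, so use break Q=3300: TC = 9,400×£15.62 + (9,400/3300.0)×56.9 + (3300.0/2)×0.28×£15.62 = £154,206.52.
EOQ at £15.50 = 496.5 < 9500, so use break Q=9500: TC = 9,400×£15.50 + (9,400/9500.0)×56.9 + (9500.0/2)×0.28×£15.50 = £166,371.30.
Lowest total cost is £151,642.29 at Q = 490.2.

Q* ≈ 490 tubs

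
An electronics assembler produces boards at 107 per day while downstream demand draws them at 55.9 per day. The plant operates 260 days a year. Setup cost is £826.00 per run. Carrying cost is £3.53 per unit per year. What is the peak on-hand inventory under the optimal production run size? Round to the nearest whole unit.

Annual demand D = 55.9 × 260 = 14,534.
Production build-up factor (1 − d/p) = 1 − 55.9/107 = 0.4776.
Q* = √(2DS / (H(1 − d/p))) = √(2 × 14,534 × 826 / (3.53 × 0.4776)).
= √(24,010,168 / 1.6858) ≈ 3773.911.
Maximum inventory = Q*(1 − d/p) = 3773.911 × 0.4776 ≈ 1802.307.

I_max ≈ 1,802 boards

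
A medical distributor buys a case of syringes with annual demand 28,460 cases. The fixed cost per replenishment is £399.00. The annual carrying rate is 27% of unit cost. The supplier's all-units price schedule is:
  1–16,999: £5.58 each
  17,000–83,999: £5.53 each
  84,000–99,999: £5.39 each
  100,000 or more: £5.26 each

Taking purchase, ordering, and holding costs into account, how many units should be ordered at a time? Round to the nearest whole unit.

Q* ≈ 3,883 cases

Holding cost per unit per year at price C is H = 0.27·C.
Candidates are each tier's EOQ (if it falls in that tier) and each price-break quantity.
EOQ at £5.58 = 3882.6 (feasible in tier 1): TC = 28,460×£5.58 + (28,460/3882.6)×399 + (3882.6/2)×0.27×£5.58 = £164,656.29.
EOQ at £5.53 = 3900.1 < 17000, so use break Q=17000: TC = 28,460×£5.53 + (28,460/17000.0)×399 + (17000.0/2)×0.27×£5.53 = £170,743.12.
EOQ at £5.39 = 3950.4 < 84000, so use break Q=84000: TC = 28,460×£5.39 + (28,460/84000.0)×399 + (84000.0/2)×0.27×£5.39 = £214,657.18.
EOQ at £5.26 = 3998.9 < 100000, so use break Q=100000: TC = 28,460×£5.26 + (28,460/100000.0)×399 + (100000.0/2)×0.27×£5.26 = £220,823.16.
Lowest total cost is £164,656.29 at Q = 3882.6.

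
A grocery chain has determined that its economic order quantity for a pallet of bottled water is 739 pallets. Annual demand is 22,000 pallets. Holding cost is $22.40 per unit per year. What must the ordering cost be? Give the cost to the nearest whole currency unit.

Squaring Q* = √(2DS/H) gives Q*² = 2DS/H.
From Q* = √(2DS/H): S = Q*²H / (2D) = 739² × 22.4 / (2 × 22,000) = 278.0252.

S ≈ $278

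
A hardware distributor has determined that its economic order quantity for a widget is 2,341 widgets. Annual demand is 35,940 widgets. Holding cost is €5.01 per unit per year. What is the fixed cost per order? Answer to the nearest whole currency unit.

S ≈ €382

The basic EOQ model gives Q* = √(2DS/H); rearrange for the unknown.
From Q* = √(2DS/H): S = Q*²H / (2D) = 2,341² × 5.01 / (2 × 35,940) = 381.9728.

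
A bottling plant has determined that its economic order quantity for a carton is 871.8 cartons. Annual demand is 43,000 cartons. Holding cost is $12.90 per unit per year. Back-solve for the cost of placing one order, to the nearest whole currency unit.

Invert the EOQ relation Q*² = 2DS/H.
From Q* = √(2DS/H): S = Q*²H / (2D) = 871.8² × 12.9 / (2 × 43,000) = 114.0053.

S ≈ $114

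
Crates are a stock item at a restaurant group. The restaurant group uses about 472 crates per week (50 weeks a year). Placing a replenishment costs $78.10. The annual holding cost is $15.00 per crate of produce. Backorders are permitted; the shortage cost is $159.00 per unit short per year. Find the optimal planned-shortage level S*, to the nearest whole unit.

S* ≈ 45 crates

Annual demand D = 472 × 50 = 23,600.
With planned backorders, Q* = √(2DS/H) · √((H+B)/B).
√(2DS/H) = √(2 × 23,600 × 78.1 / 15) = 495.736.
√((H+B)/B) = √((15+159)/159) = 1.0461.
Q* ≈ 518.593.
S* = Q* · H/(H+B) = 518.593 × 15/174 ≈ 44.706.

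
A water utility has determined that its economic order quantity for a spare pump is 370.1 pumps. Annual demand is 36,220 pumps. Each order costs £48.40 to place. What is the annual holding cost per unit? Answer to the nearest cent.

The basic EOQ model gives Q* = √(2DS/H); rearrange for the unknown.
From Q* = √(2DS/H): H = 2DS / Q*² = 2 × 36,220 × 48.4 / 370.1² = 25.5968.

H ≈ £25.60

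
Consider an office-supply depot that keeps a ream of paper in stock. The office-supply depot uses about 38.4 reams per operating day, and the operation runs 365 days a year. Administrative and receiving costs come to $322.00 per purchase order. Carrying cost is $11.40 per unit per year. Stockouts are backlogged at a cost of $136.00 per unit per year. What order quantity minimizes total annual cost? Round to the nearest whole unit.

Q* ≈ 926 reams

Annual demand D = 38.4 × 365 = 14,016.
With planned backorders, Q* = √(2DS/H) · √((H+B)/B).
√(2DS/H) = √(2 × 14,016 × 322 / 11.4) = 889.821.
√((H+B)/B) = √((11.4+136)/136) = 1.0411.
Q* ≈ 926.364.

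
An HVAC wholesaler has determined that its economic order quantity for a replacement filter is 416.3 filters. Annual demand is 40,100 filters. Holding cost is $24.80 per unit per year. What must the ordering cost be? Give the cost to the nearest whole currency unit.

S ≈ $54

The basic EOQ model gives Q* = √(2DS/H); rearrange for the unknown.
From Q* = √(2DS/H): S = Q*²H / (2D) = 416.3² × 24.8 / (2 × 40,100) = 53.5908.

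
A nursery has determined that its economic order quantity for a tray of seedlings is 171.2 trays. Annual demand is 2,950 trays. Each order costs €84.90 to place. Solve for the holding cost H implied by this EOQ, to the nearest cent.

H ≈ €17.09

Squaring Q* = √(2DS/H) gives Q*² = 2DS/H.
From Q* = √(2DS/H): H = 2DS / Q*² = 2 × 2,950 × 84.9 / 171.2² = 17.0904.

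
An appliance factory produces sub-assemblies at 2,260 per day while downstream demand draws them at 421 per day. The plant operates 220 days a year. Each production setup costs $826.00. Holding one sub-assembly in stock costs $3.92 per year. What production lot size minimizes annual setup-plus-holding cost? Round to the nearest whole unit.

Annual demand D = 421 × 220 = 92,620.
Production build-up factor (1 − d/p) = 1 − 421/2,260 = 0.8137.
Q* = √(2DS / (H(1 − d/p))) = √(2 × 92,620 × 826 / (3.92 × 0.8137)).
= √(153,008,240 / 3.1898) ≈ 6925.924.

Q* ≈ 6,926 sub-assemblies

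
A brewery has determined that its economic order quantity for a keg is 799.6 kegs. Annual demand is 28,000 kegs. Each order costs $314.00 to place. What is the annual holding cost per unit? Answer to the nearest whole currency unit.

H ≈ $28

The basic EOQ model gives Q* = √(2DS/H); rearrange for the unknown.
From Q* = √(2DS/H): H = 2DS / Q*² = 2 × 28,000 × 314 / 799.6² = 27.5025.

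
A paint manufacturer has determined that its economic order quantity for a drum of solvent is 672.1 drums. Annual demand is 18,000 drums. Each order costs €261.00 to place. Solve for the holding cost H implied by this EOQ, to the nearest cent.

Invert the EOQ relation Q*² = 2DS/H.
From Q* = √(2DS/H): H = 2DS / Q*² = 2 × 18,000 × 261 / 672.1² = 20.8006.

H ≈ €20.80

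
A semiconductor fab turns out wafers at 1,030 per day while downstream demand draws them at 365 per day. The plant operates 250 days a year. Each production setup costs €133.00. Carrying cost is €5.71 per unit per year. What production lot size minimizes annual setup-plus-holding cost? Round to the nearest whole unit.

Annual demand D = 365 × 250 = 91,250.
Production build-up factor (1 − d/p) = 1 − 365/1,030 = 0.6456.
Q* = √(2DS / (H(1 − d/p))) = √(2 × 91,250 × 133 / (5.71 × 0.6456)).
= √(24,272,500 / 3.6866) ≈ 2565.943.

Q* ≈ 2,566 wafers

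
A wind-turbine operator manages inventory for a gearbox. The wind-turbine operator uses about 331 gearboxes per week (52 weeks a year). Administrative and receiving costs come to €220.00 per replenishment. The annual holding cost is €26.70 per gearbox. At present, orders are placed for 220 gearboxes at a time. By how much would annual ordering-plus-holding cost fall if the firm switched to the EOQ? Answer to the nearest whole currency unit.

Annual demand D = 331 × 52 = 17,212.
EOQ = √(2DS/H) = √(2 × 17,212 × 220 / 26.7) ≈ 532.58.
Cost at Q* = (D/Q*)S + (Q*/2)H = √(2DSH) ≈ €14,219.94.
Cost at Q = 220: (17,212/220)×220 + (220/2)×26.7 = €17,212.00 + €2,937.00 = €20,149.00.
Excess = €20,149.00 − €14,219.94 = €5,929.06.

Extra cost ≈ €5,929 per year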